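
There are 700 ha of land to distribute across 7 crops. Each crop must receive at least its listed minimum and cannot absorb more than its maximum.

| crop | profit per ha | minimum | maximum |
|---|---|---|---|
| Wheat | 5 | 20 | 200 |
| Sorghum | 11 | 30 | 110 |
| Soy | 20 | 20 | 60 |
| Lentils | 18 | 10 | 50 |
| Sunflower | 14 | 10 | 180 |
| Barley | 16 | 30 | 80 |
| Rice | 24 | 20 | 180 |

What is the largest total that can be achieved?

11630

Meeting every minimum uses 20+30+20+10+10+30+20 = 140 ha, leaving 560.
Rank by profit per ha: Rice 24 > Soy 20 > Lentils 18 > Barley 16 > Sunflower 14 > Sorghum 11 > Wheat 5.
Give Rice 160 more to hit its cap of 180 ; 400 left.
Give Soy 40 more to hit its cap of 60 ; 360 left.
Lentils takes 40 more to reach its cap of 50 ; 320 left.
Barley takes 50 more to reach its cap of 80 ; 270 left.
Sunflower takes 170 more to reach its cap of 180 ; 100 left.
Sorghum takes 80 more to reach its cap of 110 ; 20 left.
Only 20 left; Wheat takes them to reach 40.
Total = 5×40 + 11×110 + 20×60 + 18×50 + 14×180 + 16×80 + 24×180 = 11630.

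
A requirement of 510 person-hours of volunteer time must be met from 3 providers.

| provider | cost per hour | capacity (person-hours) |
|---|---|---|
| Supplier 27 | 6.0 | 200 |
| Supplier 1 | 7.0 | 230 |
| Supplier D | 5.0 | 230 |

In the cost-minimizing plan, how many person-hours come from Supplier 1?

Cheapest first:
Supplier D (5.0): use full 230 ; 280 person-hours to go.
Take 200 from Supplier 27 at 6.0 ; need 80 more.
Supplier 1 (7.0): take the remaining 80 ; done.

80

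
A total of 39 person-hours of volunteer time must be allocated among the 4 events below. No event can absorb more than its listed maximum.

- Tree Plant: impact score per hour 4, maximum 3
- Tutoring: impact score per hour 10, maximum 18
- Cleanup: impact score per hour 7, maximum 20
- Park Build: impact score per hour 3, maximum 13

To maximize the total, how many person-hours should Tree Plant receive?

Rank by impact score per hour: Tutoring 10 > Cleanup 7 > Tree Plant 4 > Park Build 3.
Give Tutoring 18 to hit its cap of 18 → 21 left.
Cleanup: +20 to 20 (cap) → 1 left.
Tree Plant has room for 3 but only 1 remain, so it gets 1.

1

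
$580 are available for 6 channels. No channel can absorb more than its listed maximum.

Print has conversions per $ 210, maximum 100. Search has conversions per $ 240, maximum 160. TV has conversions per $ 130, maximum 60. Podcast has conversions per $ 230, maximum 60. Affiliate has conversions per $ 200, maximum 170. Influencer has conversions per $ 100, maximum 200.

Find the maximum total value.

Order the channels by conversions per $: Search 240 > Podcast 230 > Print 210 > Affiliate 200 > TV 130 > Influencer 100.
Search: +160 to 160 (cap) → 420 left.
Podcast takes 60 to reach its cap of 60 → 360 left.
Print takes 100 to reach its cap of 100 → 260 left.
Affiliate: +170 to 170 (cap) → 90 left.
TV takes 60 to reach its cap of 60 → 30 left.
Only 30 left; Influencer takes them to reach 30.
Total = 210×100 + 240×160 + 130×60 + 230×60 + 200×170 + 100×30 = 118000.

118000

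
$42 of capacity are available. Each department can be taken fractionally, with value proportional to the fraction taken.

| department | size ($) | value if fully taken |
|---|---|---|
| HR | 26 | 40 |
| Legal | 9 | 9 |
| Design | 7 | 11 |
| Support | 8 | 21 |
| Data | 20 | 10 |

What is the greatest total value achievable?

73

Best value per unit of size first: Support 21/8≈2.62, Design 11/7≈1.57, HR 40/26≈1.54, Legal 9/9≈1, Data 10/20≈0.5.
All 8 $ of Support fit (value 21) — 34 remain.
Take all of Design (7 $, value 11) — 27 $ left.
All 26 $ of HR fit (value 40) — 1 remain.
1 $ left: a 1/9 share of Legal gives 9×1/9 = 1.
Total value = 73.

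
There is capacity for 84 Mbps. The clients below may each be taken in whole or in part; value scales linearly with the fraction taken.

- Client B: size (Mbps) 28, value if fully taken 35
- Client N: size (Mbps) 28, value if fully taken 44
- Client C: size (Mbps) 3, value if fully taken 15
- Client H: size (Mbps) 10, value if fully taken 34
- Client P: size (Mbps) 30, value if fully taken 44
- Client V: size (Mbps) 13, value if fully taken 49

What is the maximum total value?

186

Rank by value-to-size ratio: Client C 15/3≈5, Client V 49/13≈3.77, Client H 34/10≈3.4, Client N 44/28≈1.57, Client P 44/30≈1.47, Client B 35/28≈1.25.
Take all of Client C (3 Mbps, value 15) — 81 Mbps left.
Client V: take in full, 13 Mbps for value 49 — 68 left.
All 10 Mbps of Client H fit (value 34) — 58 remain.
Client N: take in full, 28 Mbps for value 44 — 30 left.
All 30 Mbps of Client P fit (value 44) — 0 remain.
Total value = 186.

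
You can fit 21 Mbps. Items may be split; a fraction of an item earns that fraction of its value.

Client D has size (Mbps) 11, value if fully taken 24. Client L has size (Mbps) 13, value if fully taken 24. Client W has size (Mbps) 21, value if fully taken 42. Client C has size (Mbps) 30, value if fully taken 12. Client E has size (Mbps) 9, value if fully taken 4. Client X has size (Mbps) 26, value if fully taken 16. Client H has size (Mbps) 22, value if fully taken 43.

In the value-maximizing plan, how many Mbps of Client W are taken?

Rank by value-to-size ratio: Client D 24/11≈2.18, Client W 42/21≈2, Client H 43/22≈1.95, Client L 24/13≈1.85, Client X 16/26≈0.615, Client E 4/9≈0.444, Client C 12/30≈0.4.
Client D: take in full, 11 Mbps for value 24 → 10 left.
Only 10 Mbps remain; take 10/21 of Client W for value 42×10/21 = 20.

10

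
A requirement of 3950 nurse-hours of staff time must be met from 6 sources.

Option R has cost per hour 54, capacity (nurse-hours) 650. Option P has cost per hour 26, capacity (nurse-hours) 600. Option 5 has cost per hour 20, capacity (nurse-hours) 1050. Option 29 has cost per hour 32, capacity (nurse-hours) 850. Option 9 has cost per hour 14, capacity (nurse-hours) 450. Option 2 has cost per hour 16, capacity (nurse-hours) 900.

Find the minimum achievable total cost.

89900

Cheapest first:
Option 9 (14): use full 450 — 3500 nurse-hours to go.
Take 900 from Option 2 at 16 — need 2600 more.
Option 5 (20): use full 1050 — 1550 nurse-hours to go.
Option P at 26: take all 600 nurse-hours — 950 still needed.
Option 29 (32): use full 850 — 100 nurse-hours to go.
Option R (54): take the remaining 100 — done.
Cost = 450×14 + 900×16 + 1050×20 + 600×26 + 850×32 + 100×54 = 89900.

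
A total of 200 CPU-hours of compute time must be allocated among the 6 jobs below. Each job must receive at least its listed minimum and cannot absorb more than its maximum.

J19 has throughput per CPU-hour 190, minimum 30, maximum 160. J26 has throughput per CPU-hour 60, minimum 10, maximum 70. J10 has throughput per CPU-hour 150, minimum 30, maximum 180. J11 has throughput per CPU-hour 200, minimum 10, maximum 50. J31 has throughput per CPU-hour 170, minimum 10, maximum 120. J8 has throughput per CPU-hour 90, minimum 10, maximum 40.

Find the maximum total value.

Meeting every minimum uses 30+10+30+10+10+10 = 100 CPU-hours, leaving 100.
Order the jobs by throughput per CPU-hour: J11 200 > J19 190 > J31 170 > J10 150 > J8 90 > J26 60.
Give J11 40 more to hit its cap of 50 — 60 left.
J19 has room for 130 more but only 60 remain, so it gets 90.
Total = 190×90 + 60×10 + 150×30 + 200×50 + 170×10 + 90×10 = 34800.

34800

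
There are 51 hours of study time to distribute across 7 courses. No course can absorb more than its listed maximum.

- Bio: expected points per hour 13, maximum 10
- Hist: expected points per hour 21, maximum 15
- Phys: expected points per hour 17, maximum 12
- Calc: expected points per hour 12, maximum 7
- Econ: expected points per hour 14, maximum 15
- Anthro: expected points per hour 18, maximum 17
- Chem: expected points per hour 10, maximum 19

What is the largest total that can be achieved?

923

Rank by expected points per hour: Hist 21 > Anthro 18 > Phys 17 > Econ 14 > Bio 13 > Calc 12 > Chem 10.
Hist: +15 to 15 (cap) ; 36 left.
Anthro takes 17 to reach its cap of 17 ; 19 left.
Give Phys 12 to hit its cap of 12 ; 7 left.
Econ: +7 (room for 15) → 7. Pool exhausted.
Total = 21×15 + 17×12 + 14×7 + 18×17 = 923.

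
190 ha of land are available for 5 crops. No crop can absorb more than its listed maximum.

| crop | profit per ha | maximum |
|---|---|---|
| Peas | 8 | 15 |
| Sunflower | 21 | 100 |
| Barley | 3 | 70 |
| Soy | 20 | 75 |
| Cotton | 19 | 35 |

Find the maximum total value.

3885

Highest profit per ha first: Sunflower 21 > Soy 20 > Cotton 19 > Peas 8 > Barley 3.
Sunflower: +100 to 100 (cap) → 90 left.
Soy takes 75 to reach its cap of 75 → 15 left.
Only 15 left; Cotton takes them to reach 15.
Total = 21×100 + 20×75 + 19×15 = 3885.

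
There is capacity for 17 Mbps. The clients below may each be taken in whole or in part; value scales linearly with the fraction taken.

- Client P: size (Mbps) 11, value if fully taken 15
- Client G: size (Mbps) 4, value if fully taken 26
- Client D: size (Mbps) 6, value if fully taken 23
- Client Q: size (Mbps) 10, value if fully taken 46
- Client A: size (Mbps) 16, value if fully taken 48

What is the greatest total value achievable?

83.5

Rank by value-to-size ratio: Client G 26/4≈6.5, Client Q 46/10≈4.6, Client D 23/6≈3.83, Client A 48/16≈3, Client P 15/11≈1.36.
Client G: take in full, 4 Mbps for value 26 — 13 left.
Client Q: take in full, 10 Mbps for value 46 — 3 left.
Only 3 Mbps remain; take 3/6 of Client D for value 23×3/6 = 11.5.
Total value = 83.5.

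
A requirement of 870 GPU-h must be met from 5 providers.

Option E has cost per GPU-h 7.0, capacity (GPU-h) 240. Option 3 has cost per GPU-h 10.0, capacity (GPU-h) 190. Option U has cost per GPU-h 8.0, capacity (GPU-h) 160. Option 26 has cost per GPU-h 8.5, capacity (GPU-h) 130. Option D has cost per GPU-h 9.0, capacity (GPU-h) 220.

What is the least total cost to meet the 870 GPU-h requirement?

7245

Fill from the cheapest provider first.
Option E at 7.0: take all 240 GPU-h ; 630 still needed.
Take 160 from Option U at 8.0 ; need 470 more.
Option 26 at 8.5: take all 130 GPU-h ; 340 still needed.
Option D (9.0): use full 220 ; 120 GPU-h to go.
Option 3 at 10.0: take 120 of its 190 ; requirement met.
Cost = 240×7.0 + 160×8.0 + 130×8.5 + 220×9.0 + 120×10.0 = 7245.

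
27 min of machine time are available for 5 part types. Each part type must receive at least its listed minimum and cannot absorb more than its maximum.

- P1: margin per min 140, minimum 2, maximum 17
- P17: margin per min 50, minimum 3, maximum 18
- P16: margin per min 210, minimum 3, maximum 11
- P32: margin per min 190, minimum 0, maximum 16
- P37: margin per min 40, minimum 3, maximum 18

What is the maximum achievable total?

Meeting every minimum uses 2+3+3+0+3 = 11 min, leaving 16.
Order the part types by margin per min: P16 210 > P32 190 > P1 140 > P17 50 > P37 40.
P16 takes 8 more to reach its cap of 11 ; 8 left.
P32: +8 (room for 16) → 8. Pool exhausted.
Total = 140×2 + 50×3 + 210×11 + 190×8 + 40×3 = 4380.

4380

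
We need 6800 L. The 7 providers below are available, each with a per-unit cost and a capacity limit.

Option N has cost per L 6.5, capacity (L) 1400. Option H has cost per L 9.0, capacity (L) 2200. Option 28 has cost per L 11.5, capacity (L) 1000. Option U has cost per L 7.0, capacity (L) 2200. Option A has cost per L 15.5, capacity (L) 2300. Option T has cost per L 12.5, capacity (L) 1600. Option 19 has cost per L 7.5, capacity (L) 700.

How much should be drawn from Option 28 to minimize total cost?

Cheapest first:
Take 1400 from Option N at 6.5 ; need 5400 more.
Option U at 7.0: take all 2200 L ; 3200 still needed.
Option 19 (7.5): use full 700 ; 2500 L to go.
Option H (9.0): use full 2200 ; 300 L to go.
Option 28 at 11.5: take 300 of its 1000 ; requirement met.
Option T, Option A: unused.

300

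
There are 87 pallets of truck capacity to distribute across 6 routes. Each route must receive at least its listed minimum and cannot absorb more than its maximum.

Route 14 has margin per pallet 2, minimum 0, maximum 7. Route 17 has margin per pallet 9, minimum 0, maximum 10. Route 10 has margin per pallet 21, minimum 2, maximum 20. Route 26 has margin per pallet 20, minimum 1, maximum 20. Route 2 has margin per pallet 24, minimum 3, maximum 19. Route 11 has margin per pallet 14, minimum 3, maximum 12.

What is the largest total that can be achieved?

Meeting every minimum uses 0+0+2+1+3+3 = 9 pallets, leaving 78.
Rank by margin per pallet: Route 2 24 > Route 10 21 > Route 26 20 > Route 11 14 > Route 17 9 > Route 14 2.
Route 2: +16 to 19 (cap) ; 62 left.
Route 10 takes 18 more to reach its cap of 20 ; 44 left.
Route 26 takes 19 more to reach its cap of 20 ; 25 left.
Give Route 11 9 more to hit its cap of 12 ; 16 left.
Route 17 takes 10 more to reach its cap of 10 ; 6 left.
Only 6 left; Route 14 takes them to reach 6.
Total = 2×6 + 9×10 + 21×20 + 20×20 + 24×19 + 14×12 = 1546.

1546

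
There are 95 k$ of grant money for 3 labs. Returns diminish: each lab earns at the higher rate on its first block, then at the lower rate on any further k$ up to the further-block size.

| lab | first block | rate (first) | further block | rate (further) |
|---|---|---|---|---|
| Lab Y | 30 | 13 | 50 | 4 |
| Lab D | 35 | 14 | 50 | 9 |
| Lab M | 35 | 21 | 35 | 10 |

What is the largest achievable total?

Order all 6 blocks by rate: Lab M/T1 21 > Lab D/T1 14 > Lab Y/T1 13 > Lab M/T2 10 > Lab D/T2 9 > Lab Y/T2 4.
Lab M T1 at 21: fill all 35 — 60 left.
Fill Lab D T1 block (35 at 14) — 25 left.
Lab Y/T1: +25 of 30 at 13; pool empty.
Total = 21×35 + 14×35 + 13×25 = 1550.

1550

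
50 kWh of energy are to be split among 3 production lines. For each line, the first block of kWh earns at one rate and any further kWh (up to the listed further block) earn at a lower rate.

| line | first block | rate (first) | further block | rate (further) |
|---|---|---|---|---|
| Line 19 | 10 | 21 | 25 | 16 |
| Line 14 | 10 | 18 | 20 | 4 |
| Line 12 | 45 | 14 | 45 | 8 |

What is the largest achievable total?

Order all 6 blocks by rate: Line 19/tier1 21 > Line 14/tier1 18 > Line 19/tier2 16 > Line 12/tier1 14 > Line 12/tier2 8 > Line 14/tier2 4.
Fill Line 19 tier1 block (10 at 21) — 40 left.
Line 14/tier1 (18): +10 — 30 left.
Line 19/tier2 (16): +25 — 5 left.
Line 12 tier1 at 14: only 5 left, fill 5.
Total = 21×10 + 18×10 + 16×25 + 14×5 = 860.

860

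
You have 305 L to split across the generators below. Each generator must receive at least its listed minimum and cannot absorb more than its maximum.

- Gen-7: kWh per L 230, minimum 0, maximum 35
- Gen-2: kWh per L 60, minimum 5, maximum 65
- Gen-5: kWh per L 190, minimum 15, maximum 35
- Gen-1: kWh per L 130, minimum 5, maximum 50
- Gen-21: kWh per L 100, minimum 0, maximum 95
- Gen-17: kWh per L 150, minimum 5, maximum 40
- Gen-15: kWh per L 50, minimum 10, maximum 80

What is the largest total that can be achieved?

Meeting every minimum uses 0+5+15+5+0+5+10 = 40 L, leaving 265.
Rank by kWh per L: Gen-7 230 > Gen-5 190 > Gen-17 150 > Gen-1 130 > Gen-21 100 > Gen-2 60 > Gen-15 50.
Gen-7 takes 35 more to reach its cap of 35 ; 230 left.
Give Gen-5 20 more to hit its cap of 35 ; 210 left.
Gen-17: +35 to 40 (cap) ; 175 left.
Give Gen-1 45 more to hit its cap of 50 ; 130 left.
Gen-21 takes 95 more to reach its cap of 95 ; 35 left.
Only 35 left; Gen-2 takes them to reach 40.
Total = 230×35 + 60×40 + 190×35 + 130×50 + 100×95 + 150×40 + 50×10 = 39600.

39600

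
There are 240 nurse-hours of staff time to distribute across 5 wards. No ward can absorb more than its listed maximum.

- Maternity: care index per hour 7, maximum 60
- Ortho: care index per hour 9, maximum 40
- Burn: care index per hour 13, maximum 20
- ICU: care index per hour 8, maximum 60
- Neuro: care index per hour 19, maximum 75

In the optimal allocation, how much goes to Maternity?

45

Order the wards by care index per hour: Neuro 19 > Burn 13 > Ortho 9 > ICU 8 > Maternity 7.
Neuro takes 75 to reach its cap of 75 — 165 left.
Give Burn 20 to hit its cap of 20 — 145 left.
Give Ortho 40 to hit its cap of 40 — 105 left.
ICU: +60 to 60 (cap) — 45 left.
Maternity has room for 60 but only 45 remain, so it gets 45.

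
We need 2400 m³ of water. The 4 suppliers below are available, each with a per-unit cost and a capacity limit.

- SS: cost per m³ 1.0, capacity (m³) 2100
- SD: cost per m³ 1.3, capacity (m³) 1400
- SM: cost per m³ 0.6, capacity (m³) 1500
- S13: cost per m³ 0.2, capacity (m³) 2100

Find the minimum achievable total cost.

Cheapest first:
Take 2100 from S13 at 0.2 — need 300 more.
SM at 0.6: take 300 of its 1500 — requirement met.
SS, SD: unused.
Cost = 2100×0.2 + 300×0.6 = 600.

600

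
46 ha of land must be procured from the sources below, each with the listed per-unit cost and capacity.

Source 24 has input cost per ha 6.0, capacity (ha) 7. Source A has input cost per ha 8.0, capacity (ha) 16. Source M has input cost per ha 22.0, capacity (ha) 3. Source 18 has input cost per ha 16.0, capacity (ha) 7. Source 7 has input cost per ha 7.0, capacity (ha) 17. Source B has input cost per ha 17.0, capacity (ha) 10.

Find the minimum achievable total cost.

385

Fill from the cheapest source first.
Source 24 at 6.0: take all 7 ha — 39 still needed.
Source 7 (7.0): use full 17 — 22 ha to go.
Source A at 8.0: take all 16 ha — 6 still needed.
Take 6 from Source 18 at 16.0 to finish.
Source B, Source M: unused.
Cost = 7×6.0 + 17×7.0 + 16×8.0 + 6×16.0 = 385.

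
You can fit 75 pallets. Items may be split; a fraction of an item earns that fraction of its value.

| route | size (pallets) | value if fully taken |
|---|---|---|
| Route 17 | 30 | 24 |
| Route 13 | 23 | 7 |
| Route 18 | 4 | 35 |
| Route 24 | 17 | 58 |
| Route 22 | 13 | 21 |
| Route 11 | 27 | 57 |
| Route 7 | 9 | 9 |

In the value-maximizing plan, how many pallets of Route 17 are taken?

5

Sort by value density: Route 18 35/4≈8.75, Route 24 58/17≈3.41, Route 11 57/27≈2.11, Route 22 21/13≈1.62, Route 7 9/9≈1, Route 17 24/30≈0.8, Route 13 7/23≈0.304.
Take all of Route 18 (4 pallets, value 35) ; 71 pallets left.
Route 24: take in full, 17 pallets for value 58 ; 54 left.
All 27 pallets of Route 11 fit (value 57) ; 27 remain.
Take all of Route 22 (13 pallets, value 21) ; 14 pallets left.
Take all of Route 7 (9 pallets, value 9) ; 5 pallets left.
5 pallets left: a 5/30 share of Route 17 gives 24×5/30 = 4.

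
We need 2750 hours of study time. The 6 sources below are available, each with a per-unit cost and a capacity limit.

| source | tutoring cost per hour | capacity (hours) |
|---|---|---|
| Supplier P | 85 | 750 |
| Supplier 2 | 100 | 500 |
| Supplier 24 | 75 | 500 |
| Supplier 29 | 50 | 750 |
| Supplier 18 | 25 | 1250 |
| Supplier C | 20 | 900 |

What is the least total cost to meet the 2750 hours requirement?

Fill from the cheapest source first.
Take 900 from Supplier C at 20 → need 1850 more.
Supplier 18 at 25: take all 1250 hours → 600 still needed.
Supplier 29 at 50: take 600 of its 750 → requirement met.
Supplier 24, Supplier P, Supplier 2: unused.
Cost = 900×20 + 1250×25 + 600×50 = 79250.

79250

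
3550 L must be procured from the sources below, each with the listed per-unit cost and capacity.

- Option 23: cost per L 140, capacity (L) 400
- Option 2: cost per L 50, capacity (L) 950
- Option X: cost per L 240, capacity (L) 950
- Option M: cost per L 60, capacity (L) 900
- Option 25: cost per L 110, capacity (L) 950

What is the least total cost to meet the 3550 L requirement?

Use sources in increasing cost order.
Option 2 (50): use full 950 ; 2600 L to go.
Option M (60): use full 900 ; 1700 L to go.
Take 950 from Option 25 at 110 ; need 750 more.
Take 400 from Option 23 at 140 ; need 350 more.
Take 350 from Option X at 240 to finish.
Cost = 950×50 + 900×60 + 950×110 + 400×140 + 350×240 = 346000.

346000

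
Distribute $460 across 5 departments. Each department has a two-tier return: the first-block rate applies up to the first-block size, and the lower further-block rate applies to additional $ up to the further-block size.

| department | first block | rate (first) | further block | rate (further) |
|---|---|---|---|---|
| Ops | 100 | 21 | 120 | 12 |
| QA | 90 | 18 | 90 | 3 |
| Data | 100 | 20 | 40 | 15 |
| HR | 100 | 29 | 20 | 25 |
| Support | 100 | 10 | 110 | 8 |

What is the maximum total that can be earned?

Order all 10 blocks by rate: HR/tier1 29 > HR/tier2 25 > Ops/tier1 21 > Data/tier1 20 > QA/tier1 18 > Data/tier2 15 > Ops/tier2 12 > Support/tier1 10 > Support/tier2 8 > QA/tier2 3.
Fill HR tier1 block (100 at 29) — 360 left.
HR/tier2 (25): +20 — 340 left.
Fill Ops tier1 block (100 at 21) — 240 left.
Data/tier1 (20): +100 — 140 left.
QA/tier1 (18): +90 — 50 left.
Fill Data tier2 block (40 at 15) — 10 left.
Ops/tier2: +10 of 120 at 12; pool empty.
Total = 29×100 + 25×20 + 21×100 + 20×100 + 18×90 + 15×40 + 12×10 = 9840.

9840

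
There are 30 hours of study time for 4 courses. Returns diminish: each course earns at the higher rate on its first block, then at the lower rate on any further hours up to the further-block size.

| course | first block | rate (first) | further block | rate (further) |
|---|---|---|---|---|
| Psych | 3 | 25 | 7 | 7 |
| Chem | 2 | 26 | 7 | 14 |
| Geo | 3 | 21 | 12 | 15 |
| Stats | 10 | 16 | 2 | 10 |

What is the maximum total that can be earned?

530

Treat each block as its own option and order by rate: Chem/T1 26 > Psych/T1 25 > Geo/T1 21 > Stats/T1 16 > Geo/T2 15 > Chem/T2 14 > Stats/T2 10 > Psych/T2 7.
Chem/T1 (26): +2 ; 28 left.
Psych T1 at 25: fill all 3 ; 25 left.
Fill Geo T1 block (3 at 21) ; 22 left.
Stats T1 at 16: fill all 10 ; 12 left.
Geo T2 at 15: fill all 12 ; 0 left.
Total = 26×2 + 25×3 + 21×3 + 16×10 + 15×12 = 530.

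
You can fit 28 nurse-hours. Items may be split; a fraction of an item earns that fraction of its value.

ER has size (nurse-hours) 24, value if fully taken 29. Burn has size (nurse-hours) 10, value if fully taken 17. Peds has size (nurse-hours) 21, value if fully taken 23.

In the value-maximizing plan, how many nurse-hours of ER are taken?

Rank by value-to-size ratio: Burn 17/10≈1.7, ER 29/24≈1.21, Peds 23/21≈1.1.
Burn: take in full, 10 nurse-hours for value 17 ; 18 left.
Fill the last 18 nurse-hours with part of ER: 18/24 of it earns 21.75.

18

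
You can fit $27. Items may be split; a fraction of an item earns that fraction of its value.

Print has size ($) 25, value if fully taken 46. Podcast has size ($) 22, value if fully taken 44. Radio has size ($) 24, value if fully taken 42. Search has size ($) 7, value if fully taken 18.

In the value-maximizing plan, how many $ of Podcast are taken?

Best value per unit of size first: Search 18/7≈2.57, Podcast 44/22≈2, Print 46/25≈1.84, Radio 42/24≈1.75.
Take all of Search (7 $, value 18) — 20 $ left.
20 $ left: a 20/22 share of Podcast gives 44×20/22 = 40.

20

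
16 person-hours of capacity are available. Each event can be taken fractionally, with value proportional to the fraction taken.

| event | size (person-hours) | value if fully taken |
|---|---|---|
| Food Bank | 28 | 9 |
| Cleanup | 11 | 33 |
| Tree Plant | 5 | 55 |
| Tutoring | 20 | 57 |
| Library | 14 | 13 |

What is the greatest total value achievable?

Sort by value density: Tree Plant 55/5≈11, Cleanup 33/11≈3, Tutoring 57/20≈2.85, Library 13/14≈0.929, Food Bank 9/28≈0.321.
Tree Plant: take in full, 5 person-hours for value 55 — 11 left.
Take all of Cleanup (11 person-hours, value 33) — 0 person-hours left.
Total value = 88.

88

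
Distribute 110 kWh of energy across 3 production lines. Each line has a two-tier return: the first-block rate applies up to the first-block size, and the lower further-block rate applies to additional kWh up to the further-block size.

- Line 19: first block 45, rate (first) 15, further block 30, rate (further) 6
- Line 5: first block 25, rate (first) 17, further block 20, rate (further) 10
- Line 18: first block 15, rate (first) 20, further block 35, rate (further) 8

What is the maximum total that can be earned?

1640

Rank every tier by rate: Line 18/tier1 20 > Line 5/tier1 17 > Line 19/tier1 15 > Line 5/tier2 10 > Line 18/tier2 8 > Line 19/tier2 6.
Line 18/tier1 (20): +15 ; 95 left.
Fill Line 5 tier1 block (25 at 17) ; 70 left.
Line 19 tier1 at 15: fill all 45 ; 25 left.
Fill Line 5 tier2 block (20 at 10) ; 5 left.
5 remain; put them into Line 18 tier2 at 8.
Total = 20×15 + 17×25 + 15×45 + 10×20 + 8×5 = 1640.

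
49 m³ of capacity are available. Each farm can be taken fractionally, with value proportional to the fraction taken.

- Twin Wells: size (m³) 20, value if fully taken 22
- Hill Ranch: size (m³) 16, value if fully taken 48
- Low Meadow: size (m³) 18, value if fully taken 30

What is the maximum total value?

Sort by value density: Hill Ranch 48/16≈3, Low Meadow 30/18≈1.67, Twin Wells 22/20≈1.1.
All 16 m³ of Hill Ranch fit (value 48) → 33 remain.
All 18 m³ of Low Meadow fit (value 30) → 15 remain.
Fill the last 15 m³ with part of Twin Wells: 15/20 of it earns 16.5.
Total value = 94.5.

94.5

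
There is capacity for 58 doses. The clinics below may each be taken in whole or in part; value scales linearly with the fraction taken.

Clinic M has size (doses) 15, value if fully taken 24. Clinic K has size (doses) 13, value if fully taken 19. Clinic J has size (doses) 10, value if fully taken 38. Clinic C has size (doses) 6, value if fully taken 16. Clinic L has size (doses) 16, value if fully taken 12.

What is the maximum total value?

107.5

Rank by value-to-size ratio: Clinic J 38/10≈3.8, Clinic C 16/6≈2.67, Clinic M 24/15≈1.6, Clinic K 19/13≈1.46, Clinic L 12/16≈0.75.
All 10 doses of Clinic J fit (value 38) ; 48 remain.
All 6 doses of Clinic C fit (value 16) ; 42 remain.
All 15 doses of Clinic M fit (value 24) ; 27 remain.
All 13 doses of Clinic K fit (value 19) ; 14 remain.
14 doses left: a 14/16 share of Clinic L gives 12×14/16 = 10.5.
Total value = 107.5.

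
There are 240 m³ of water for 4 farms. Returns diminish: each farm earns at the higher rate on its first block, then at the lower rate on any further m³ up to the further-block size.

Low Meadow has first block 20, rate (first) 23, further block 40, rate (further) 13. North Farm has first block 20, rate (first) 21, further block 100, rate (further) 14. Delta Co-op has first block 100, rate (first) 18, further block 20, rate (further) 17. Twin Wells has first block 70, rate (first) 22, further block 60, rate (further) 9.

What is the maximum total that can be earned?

Treat each block as its own option and order by rate: Low Meadow/tier1 23 > Twin Wells/tier1 22 > North Farm/tier1 21 > Delta Co-op/tier1 18 > Delta Co-op/tier2 17 > North Farm/tier2 14 > Low Meadow/tier2 13 > Twin Wells/tier2 9.
Fill Low Meadow tier1 block (20 at 23) — 220 left.
Twin Wells tier1 at 22: fill all 70 — 150 left.
North Farm/tier1 (21): +20 — 130 left.
Delta Co-op/tier1 (18): +100 — 30 left.
Fill Delta Co-op tier2 block (20 at 17) — 10 left.
North Farm/tier2: +10 of 100 at 14; pool empty.
Total = 23×20 + 22×70 + 21×20 + 18×100 + 17×20 + 14×10 = 4700.

4700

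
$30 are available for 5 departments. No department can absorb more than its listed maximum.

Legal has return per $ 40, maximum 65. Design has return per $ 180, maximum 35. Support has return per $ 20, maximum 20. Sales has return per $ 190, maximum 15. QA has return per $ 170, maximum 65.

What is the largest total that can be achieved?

Highest return per $ first: Sales 190 > Design 180 > QA 170 > Legal 40 > Support 20.
Give Sales 15 to hit its cap of 15 ; 15 left.
Design: +15 (room for 35) → 15. Pool exhausted.
Total = 180×15 + 190×15 = 5550.

5550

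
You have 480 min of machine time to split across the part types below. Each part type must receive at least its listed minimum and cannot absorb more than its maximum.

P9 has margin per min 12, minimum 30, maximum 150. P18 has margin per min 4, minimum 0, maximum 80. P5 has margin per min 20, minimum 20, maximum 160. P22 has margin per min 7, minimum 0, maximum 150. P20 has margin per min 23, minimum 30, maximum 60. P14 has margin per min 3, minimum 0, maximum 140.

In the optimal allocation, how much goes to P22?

110

Meeting every minimum uses 30+0+20+0+30+0 = 80 min, leaving 400.
Highest margin per min first: P20 23 > P5 20 > P9 12 > P22 7 > P18 4 > P14 3.
P20: +30 to 60 (cap) → 370 left.
Give P5 140 more to hit its cap of 160 → 230 left.
Give P9 120 more to hit its cap of 150 → 110 left.
P22 has room for 150 more but only 110 remain, so it gets 110.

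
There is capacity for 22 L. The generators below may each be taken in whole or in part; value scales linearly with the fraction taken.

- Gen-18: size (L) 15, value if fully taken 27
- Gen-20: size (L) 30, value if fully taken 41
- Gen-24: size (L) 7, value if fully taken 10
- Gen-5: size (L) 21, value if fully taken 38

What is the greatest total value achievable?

Best value per unit of size first: Gen-5 38/21≈1.81, Gen-18 27/15≈1.8, Gen-24 10/7≈1.43, Gen-20 41/30≈1.37.
All 21 L of Gen-5 fit (value 38) ; 1 remain.
Only 1 L remain; take 1/15 of Gen-18 for value 27×1/15 = 1.8.
Total value = 39.8.

39.8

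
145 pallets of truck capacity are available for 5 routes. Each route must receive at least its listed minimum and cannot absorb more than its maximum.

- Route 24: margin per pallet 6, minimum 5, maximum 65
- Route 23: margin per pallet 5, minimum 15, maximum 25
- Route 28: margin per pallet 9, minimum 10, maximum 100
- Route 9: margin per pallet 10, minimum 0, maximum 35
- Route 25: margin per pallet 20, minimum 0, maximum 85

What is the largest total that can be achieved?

2195

Meeting every minimum uses 5+15+10+0+0 = 30 pallets, leaving 115.
Highest margin per pallet first: Route 25 20 > Route 9 10 > Route 28 9 > Route 24 6 > Route 23 5.
Give Route 25 85 more to hit its cap of 85 ; 30 left.
Only 30 left; Route 9 takes them to reach 30.
Total = 6×5 + 5×15 + 9×10 + 10×30 + 20×85 = 2195.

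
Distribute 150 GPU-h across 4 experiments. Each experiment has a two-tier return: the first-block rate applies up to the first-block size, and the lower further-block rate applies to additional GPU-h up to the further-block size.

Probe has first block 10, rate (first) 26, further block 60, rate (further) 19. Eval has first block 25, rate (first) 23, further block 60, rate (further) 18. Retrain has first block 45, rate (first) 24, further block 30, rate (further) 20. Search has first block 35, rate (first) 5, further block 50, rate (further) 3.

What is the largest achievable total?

Treat each block as its own option and order by rate: Probe/tier1 26 > Retrain/tier1 24 > Eval/tier1 23 > Retrain/tier2 20 > Probe/tier2 19 > Eval/tier2 18 > Search/tier1 5 > Search/tier2 3.
Fill Probe tier1 block (10 at 26) ; 140 left.
Fill Retrain tier1 block (45 at 24) ; 95 left.
Eval/tier1 (23): +25 ; 70 left.
Fill Retrain tier2 block (30 at 20) ; 40 left.
40 remain; put them into Probe tier2 at 19.
Total = 26×10 + 24×45 + 23×25 + 20×30 + 19×40 = 3275.

3275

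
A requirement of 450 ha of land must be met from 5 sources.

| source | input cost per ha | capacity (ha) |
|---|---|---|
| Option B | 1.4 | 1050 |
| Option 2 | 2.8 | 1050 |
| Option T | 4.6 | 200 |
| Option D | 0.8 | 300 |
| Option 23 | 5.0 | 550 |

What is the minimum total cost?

Fill from the cheapest source first.
Option D (0.8): use full 300 ; 150 ha to go.
Option B at 1.4: take 150 of its 1050 ; requirement met.
Option 2, Option T, Option 23: unused.
Cost = 300×0.8 + 150×1.4 = 450.

450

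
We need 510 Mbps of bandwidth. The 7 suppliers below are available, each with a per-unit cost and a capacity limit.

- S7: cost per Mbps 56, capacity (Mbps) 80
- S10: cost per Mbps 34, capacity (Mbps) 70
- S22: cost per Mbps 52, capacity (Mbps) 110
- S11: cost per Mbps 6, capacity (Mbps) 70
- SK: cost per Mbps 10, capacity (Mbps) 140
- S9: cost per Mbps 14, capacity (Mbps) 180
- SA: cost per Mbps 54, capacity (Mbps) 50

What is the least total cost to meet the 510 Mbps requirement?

Fill from the cheapest supplier first.
S11 at 6: take all 70 Mbps ; 440 still needed.
SK at 10: take all 140 Mbps ; 300 still needed.
S9 at 14: take all 180 Mbps ; 120 still needed.
S10 at 34: take all 70 Mbps ; 50 still needed.
Take 50 from S22 at 52 to finish.
SA, S7: unused.
Cost = 70×6 + 140×10 + 180×14 + 70×34 + 50×52 = 9320.

9320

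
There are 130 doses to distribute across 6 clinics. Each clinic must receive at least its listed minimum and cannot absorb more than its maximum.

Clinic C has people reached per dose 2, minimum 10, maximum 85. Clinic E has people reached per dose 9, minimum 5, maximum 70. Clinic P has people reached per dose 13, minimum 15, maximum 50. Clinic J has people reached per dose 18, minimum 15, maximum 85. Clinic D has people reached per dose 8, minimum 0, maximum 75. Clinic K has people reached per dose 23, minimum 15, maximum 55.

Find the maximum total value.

2335

Meeting every minimum uses 10+5+15+15+0+15 = 60 doses, leaving 70.
Order the clinics by people reached per dose: Clinic K 23 > Clinic J 18 > Clinic P 13 > Clinic E 9 > Clinic D 8 > Clinic C 2.
Clinic K takes 40 more to reach its cap of 55 → 30 left.
Only 30 left; Clinic J takes them to reach 45.
Total = 2×10 + 9×5 + 13×15 + 18×45 + 23×55 = 2335.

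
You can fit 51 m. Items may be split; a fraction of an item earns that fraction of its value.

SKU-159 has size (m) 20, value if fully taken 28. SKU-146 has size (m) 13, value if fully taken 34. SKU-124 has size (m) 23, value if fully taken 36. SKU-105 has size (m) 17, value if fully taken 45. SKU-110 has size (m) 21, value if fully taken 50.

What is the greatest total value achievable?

129

Rank by value-to-size ratio: SKU-105 45/17≈2.65, SKU-146 34/13≈2.62, SKU-110 50/21≈2.38, SKU-124 36/23≈1.57, SKU-159 28/20≈1.4.
Take all of SKU-105 (17 m, value 45) ; 34 m left.
SKU-146: take in full, 13 m for value 34 ; 21 left.
All 21 m of SKU-110 fit (value 50) ; 0 remain.
Total value = 129.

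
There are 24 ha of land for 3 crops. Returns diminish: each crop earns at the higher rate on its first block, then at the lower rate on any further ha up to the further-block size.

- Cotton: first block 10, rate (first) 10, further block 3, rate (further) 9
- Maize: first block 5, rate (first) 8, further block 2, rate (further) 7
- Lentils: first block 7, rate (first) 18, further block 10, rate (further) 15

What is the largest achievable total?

346

Order all 6 blocks by rate: Lentils/T1 18 > Lentils/T2 15 > Cotton/T1 10 > Cotton/T2 9 > Maize/T1 8 > Maize/T2 7.
Lentils T1 at 18: fill all 7 ; 17 left.
Lentils/T2 (15): +10 ; 7 left.
Cotton/T1: +7 of 10 at 10; pool empty.
Total = 18×7 + 15×10 + 10×7 = 346.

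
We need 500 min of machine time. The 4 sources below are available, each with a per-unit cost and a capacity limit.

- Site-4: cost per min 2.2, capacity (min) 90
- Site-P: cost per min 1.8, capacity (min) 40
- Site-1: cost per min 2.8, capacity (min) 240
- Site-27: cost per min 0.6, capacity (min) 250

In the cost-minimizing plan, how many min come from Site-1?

120

Use sources in increasing cost order.
Site-27 (0.6): use full 250 → 250 min to go.
Take 40 from Site-P at 1.8 → need 210 more.
Site-4 (2.2): use full 90 → 120 min to go.
Take 120 from Site-1 at 2.8 to finish.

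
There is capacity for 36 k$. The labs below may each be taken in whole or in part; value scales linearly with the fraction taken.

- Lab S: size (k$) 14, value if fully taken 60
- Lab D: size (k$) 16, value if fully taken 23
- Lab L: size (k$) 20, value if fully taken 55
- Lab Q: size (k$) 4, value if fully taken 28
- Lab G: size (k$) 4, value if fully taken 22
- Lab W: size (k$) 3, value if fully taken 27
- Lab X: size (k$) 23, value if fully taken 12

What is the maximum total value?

167.25

Best value per unit of size first: Lab W 27/3≈9, Lab Q 28/4≈7, Lab G 22/4≈5.5, Lab S 60/14≈4.29, Lab L 55/20≈2.75, Lab D 23/16≈1.44, Lab X 12/23≈0.522.
Lab W: take in full, 3 k$ for value 27 — 33 left.
Take all of Lab Q (4 k$, value 28) — 29 k$ left.
Take all of Lab G (4 k$, value 22) — 25 k$ left.
Lab S: take in full, 14 k$ for value 60 — 11 left.
11 k$ left: a 11/20 share of Lab L gives 55×11/20 = 30.25.
Total value = 167.25.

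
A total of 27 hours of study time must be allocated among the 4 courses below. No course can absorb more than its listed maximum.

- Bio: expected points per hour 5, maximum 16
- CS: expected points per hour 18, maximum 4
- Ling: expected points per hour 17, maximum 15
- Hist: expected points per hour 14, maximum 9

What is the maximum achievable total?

439

Order the courses by expected points per hour: CS 18 > Ling 17 > Hist 14 > Bio 5.
CS: +4 to 4 (cap) — 23 left.
Ling: +15 to 15 (cap) — 8 left.
Only 8 left; Hist takes them to reach 8.
Total = 18×4 + 17×15 + 14×8 = 439.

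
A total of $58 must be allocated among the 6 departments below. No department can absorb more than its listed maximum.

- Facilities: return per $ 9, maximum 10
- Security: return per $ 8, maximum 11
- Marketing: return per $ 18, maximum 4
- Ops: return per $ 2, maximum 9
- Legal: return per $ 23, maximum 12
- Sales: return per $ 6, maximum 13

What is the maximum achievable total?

620

Order the departments by return per $: Legal 23 > Marketing 18 > Facilities 9 > Security 8 > Sales 6 > Ops 2.
Legal: +12 to 12 (cap) ; 46 left.
Give Marketing 4 to hit its cap of 4 ; 42 left.
Facilities takes 10 to reach its cap of 10 ; 32 left.
Security: +11 to 11 (cap) ; 21 left.
Sales: +13 to 13 (cap) ; 8 left.
Only 8 left; Ops takes them to reach 8.
Total = 9×10 + 8×11 + 18×4 + 2×8 + 23×12 + 6×13 = 620.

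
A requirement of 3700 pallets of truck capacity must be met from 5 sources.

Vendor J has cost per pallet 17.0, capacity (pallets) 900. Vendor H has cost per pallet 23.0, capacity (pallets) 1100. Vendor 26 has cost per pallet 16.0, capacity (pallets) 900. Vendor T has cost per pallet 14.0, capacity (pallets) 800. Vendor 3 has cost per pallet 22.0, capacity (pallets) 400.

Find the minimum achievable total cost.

65800

Cheapest first:
Vendor T at 14.0: take all 800 pallets — 2900 still needed.
Vendor 26 (16.0): use full 900 — 2000 pallets to go.
Vendor J at 17.0: take all 900 pallets — 1100 still needed.
Take 400 from Vendor 3 at 22.0 — need 700 more.
Vendor H (23.0): take the remaining 700 — done.
Cost = 800×14.0 + 900×16.0 + 900×17.0 + 400×22.0 + 700×23.0 = 65800.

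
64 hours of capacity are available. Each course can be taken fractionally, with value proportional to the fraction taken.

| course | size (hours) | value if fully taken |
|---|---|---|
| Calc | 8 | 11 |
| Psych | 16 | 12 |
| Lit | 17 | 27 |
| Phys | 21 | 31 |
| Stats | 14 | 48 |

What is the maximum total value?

120

Best value per unit of size first: Stats 48/14≈3.43, Lit 27/17≈1.59, Phys 31/21≈1.48, Calc 11/8≈1.38, Psych 12/16≈0.75.
All 14 hours of Stats fit (value 48) ; 50 remain.
All 17 hours of Lit fit (value 27) ; 33 remain.
Phys: take in full, 21 hours for value 31 ; 12 left.
All 8 hours of Calc fit (value 11) ; 4 remain.
Only 4 hours remain; take 4/16 of Psych for value 12×4/16 = 3.
Total value = 120.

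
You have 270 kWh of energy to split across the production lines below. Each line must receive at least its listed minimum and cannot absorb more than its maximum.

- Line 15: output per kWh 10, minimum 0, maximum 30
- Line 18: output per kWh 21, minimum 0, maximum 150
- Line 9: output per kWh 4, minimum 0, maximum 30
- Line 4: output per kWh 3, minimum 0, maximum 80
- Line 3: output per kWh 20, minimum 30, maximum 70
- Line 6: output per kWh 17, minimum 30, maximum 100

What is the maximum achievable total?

5400

Meeting every minimum uses 0+0+0+0+30+30 = 60 kWh, leaving 210.
Rank by output per kWh: Line 18 21 > Line 3 20 > Line 6 17 > Line 15 10 > Line 9 4 > Line 4 3.
Line 18 takes 150 more to reach its cap of 150 ; 60 left.
Line 3 takes 40 more to reach its cap of 70 ; 20 left.
Line 6: +20 (room for 70) → 50. Pool exhausted.
Total = 21×150 + 20×70 + 17×50 = 5400.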